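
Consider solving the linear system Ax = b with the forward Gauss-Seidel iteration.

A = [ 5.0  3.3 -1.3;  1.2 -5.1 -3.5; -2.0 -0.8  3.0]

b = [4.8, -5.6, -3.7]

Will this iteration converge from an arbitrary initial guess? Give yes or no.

A = D + L + U where D = diag(5, -5.1, 3).
T_GS = -(D+L)⁻¹U: row 0 first, T[0,1] = -(3.3)/(5) = -0.6600; later rows by forward substitution.
  T[0,:] = [+0.0000 -0.6600 +0.2600]
  T[1,:] = [+0.0000 -0.1553 -0.6251]
  T[2,:] = [+0.0000 -0.4814 +0.0066]
moduli |λ_i(T)| = 0.6288, 0.4802, 0.0000.
spectral radius ρ = 0.6288; 0.6288 < 1: convergent.

yes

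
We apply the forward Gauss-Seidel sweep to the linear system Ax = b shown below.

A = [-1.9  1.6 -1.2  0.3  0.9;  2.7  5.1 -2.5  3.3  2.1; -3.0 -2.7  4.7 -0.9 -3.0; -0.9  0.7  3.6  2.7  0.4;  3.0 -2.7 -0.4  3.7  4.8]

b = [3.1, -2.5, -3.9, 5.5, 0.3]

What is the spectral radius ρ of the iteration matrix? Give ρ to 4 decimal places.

Diagonal D = diag(-1.9, 5.1, 4.7, 2.7, 4.8); L, U strict lower/upper.
GS T = -(D+L)⁻¹U: row 0 first, T[0,2] = -(-1.2)/(-1.9) = -0.6316; later rows by forward substitution.
  T[0,:] = [+0.0000 +0.8421 -0.6316 +0.1579 +0.4737]
  T[1,:] = [+0.0000 -0.4458 +0.8246 -0.7307 -0.6625]
  T[2,:] = [+0.0000 +0.2814 +0.0705 -0.1275 +0.5600]
  T[3,:] = [+0.0000 +0.0211 -0.5184 +0.4120 -0.5652]
  T[4,:] = [+0.0000 -0.7699 +1.2640 -0.8379 -0.1864]
eigenvalue magnitudes: 1.6481, 1.2615, 0.2210, 0.0159, 0.0000.
ρ = 1.6481; 1.6481 > 1, so it fails to converge.

1.6481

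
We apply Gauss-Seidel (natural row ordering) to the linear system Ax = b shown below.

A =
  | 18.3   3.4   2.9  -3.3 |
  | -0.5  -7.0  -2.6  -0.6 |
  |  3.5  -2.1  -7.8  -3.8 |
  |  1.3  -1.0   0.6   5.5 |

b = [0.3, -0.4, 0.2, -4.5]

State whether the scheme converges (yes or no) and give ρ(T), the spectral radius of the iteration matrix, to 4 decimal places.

Let D = diag(18.3, -7, -7.8, 5.5); L, U the strict triangles.
Gauss-Seidel: T = -(D+L)⁻¹U, row 0 first, T[0,1] = -(3.4)/(18.3) = -0.1858; later rows by forward substitution.
  T[0,:] = [+0.0000  -0.1858  -0.1585  +0.1803]
  T[1,:] = [+0.0000  +0.0133  -0.3601  -0.0986]
  T[2,:] = [+0.0000  -0.0869  +0.0258  -0.3797]
  T[3,:] = [+0.0000  +0.0558  -0.0308  -0.0191]
moduli |λ_i(T)| = 0.2698, 0.1716, 0.1716, 0.0000.
ρ = 0.2698; 0.2698 < 1 ⇒ converges.

yes, ρ = 0.2698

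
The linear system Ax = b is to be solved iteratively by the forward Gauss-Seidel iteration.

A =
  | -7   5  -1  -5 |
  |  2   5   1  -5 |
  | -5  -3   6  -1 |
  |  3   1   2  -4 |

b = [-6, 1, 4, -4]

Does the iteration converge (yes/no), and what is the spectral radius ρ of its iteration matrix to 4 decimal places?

no, ρ = 1.1675

Diagonal D = diag(-7, 5, 6, -4); L, U strict lower/upper.
Gauss-Seidel: T = -(D+L)⁻¹U, row 0 first, T[0,2] = -(-1)/(-7) = -0.1429; later rows by forward substitution.
  T[0,:] = [+0.0000, +0.7143, -0.1429, -0.7143]
  T[1,:] = [+0.0000, -0.2857, -0.1429, +1.2857]
  T[2,:] = [+0.0000, +0.4524, -0.1905, +0.2143]
  T[3,:] = [+0.0000, +0.6905, -0.2381, -0.1071]
|eigenvalues of T|: 1.1675, 0.5567, 0.0275, 0.0000.
spectral radius ρ = 1.1675; 1.1675 > 1 ⇒ diverges.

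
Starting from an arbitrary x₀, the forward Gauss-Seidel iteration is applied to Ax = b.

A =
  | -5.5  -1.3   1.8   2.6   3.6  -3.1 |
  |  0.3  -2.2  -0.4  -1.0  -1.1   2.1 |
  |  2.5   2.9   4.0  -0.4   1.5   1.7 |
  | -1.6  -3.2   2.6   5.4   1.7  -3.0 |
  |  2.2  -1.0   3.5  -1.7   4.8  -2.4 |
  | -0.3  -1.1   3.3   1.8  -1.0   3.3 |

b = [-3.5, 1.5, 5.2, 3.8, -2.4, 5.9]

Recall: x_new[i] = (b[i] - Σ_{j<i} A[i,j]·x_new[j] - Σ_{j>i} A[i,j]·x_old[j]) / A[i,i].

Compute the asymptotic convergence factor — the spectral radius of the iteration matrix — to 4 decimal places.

1.2163

Split A = D + L + U, D = diag(-5.5, -2.2, 4, 5.4, 4.8, 3.3).
Gauss-Seidel: T = -(D+L)⁻¹U, row 0 first, T[0,2] = -(1.8)/(-5.5) = +0.3273; later rows by forward substitution.
  T[0,:] = [+0.0000  -0.2364  +0.3273  +0.4727  +0.6545  -0.5636]
  T[1,:] = [+0.0000  -0.0322  -0.1372  -0.3901  -0.4107  +0.8777]
  T[2,:] = [+0.0000  +0.1711  -0.1051  +0.0874  -0.4863  -0.7090]
  T[3,:] = [+0.0000  -0.1715  +0.0663  -0.1332  -0.1301  +1.2501]
  T[4,:] = [+0.0000  -0.0839  -0.0785  -0.4088  -0.0771  +1.9009]
  T[5,:] = [+0.0000  -0.1352  +0.0292  -0.2257  +0.4565  +0.8446]
|roots of det(T-λI)|: 1.2163, 0.6689, 0.2029, 0.1549, 0.0024, 0.0000.
spectral radius ρ = 1.2163; 1.2163 > 1 ⇒ diverges.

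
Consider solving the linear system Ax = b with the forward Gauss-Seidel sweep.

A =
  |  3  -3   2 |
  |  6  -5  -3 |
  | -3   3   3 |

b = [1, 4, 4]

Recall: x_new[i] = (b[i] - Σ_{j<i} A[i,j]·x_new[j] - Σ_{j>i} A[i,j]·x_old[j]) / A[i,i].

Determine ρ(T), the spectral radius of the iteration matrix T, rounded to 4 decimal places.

1.5450

A = D + L + U where D = diag(3, -5, 3).
Gauss-Seidel: T = -(D+L)⁻¹U, row 0 first, T[0,1] = -(-3)/(3) = +1.0000; later rows by forward substitution.
  T[0,:] = [+0.0000 +1.0000 -0.6667]
  T[1,:] = [+0.0000 +1.2000 -1.4000]
  T[2,:] = [+0.0000 -0.2000 +0.7333]
moduli |λ_i(T)| = 1.5450, 0.3884, 0.0000.
spectral radius ρ = 1.5450; 1.5450 > 1, so it fails to converge.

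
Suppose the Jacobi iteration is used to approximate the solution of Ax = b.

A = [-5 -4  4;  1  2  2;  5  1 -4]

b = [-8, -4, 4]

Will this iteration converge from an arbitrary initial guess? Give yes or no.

Let D = diag(-5, 2, -4); L, U the strict triangles.
Jacobi T = -D⁻¹(L+U): T[2,0] = -(5)/(-4) = +1.2500; T[2,2] = 0.
  T[0,:] = [+0.0000, -0.8000, +0.8000]
  T[1,:] = [-0.5000, +0.0000, -1.0000]
  T[2,:] = [+1.2500, +0.2500, +0.0000]
|λ(T)| sorted: 1.3482, 0.8170, 0.8170.
ρ(T) = max|λ| = 1.3482; 1.3482 > 1, so it fails to converge.

no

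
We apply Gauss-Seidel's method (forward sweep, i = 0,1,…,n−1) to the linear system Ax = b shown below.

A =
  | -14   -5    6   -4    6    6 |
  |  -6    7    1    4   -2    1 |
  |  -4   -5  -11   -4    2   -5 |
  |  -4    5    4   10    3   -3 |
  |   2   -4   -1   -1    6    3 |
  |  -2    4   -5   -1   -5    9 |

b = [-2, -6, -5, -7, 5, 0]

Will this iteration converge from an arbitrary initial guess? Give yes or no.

Diagonal D = diag(-14, 7, -11, 10, 6, 9); L, U strict lower/upper.
Gauss-Seidel: T = -(D+L)⁻¹U, row 0 first, T[0,5] = -(6)/(-14) = +0.4286; later rows by forward substitution.
  T[0,:] = [+0.0000 -0.3571 +0.4286 -0.2857 +0.4286 +0.4286]
  T[1,:] = [+0.0000 -0.3061 +0.2245 -0.8163 +0.6531 +0.2245]
  T[2,:] = [+0.0000 +0.2690 -0.2579 +0.1113 -0.2709 -0.7124]
  T[3,:] = [+0.0000 -0.0974 +0.1623 +0.2494 -0.3468 +0.6442]
  T[4,:] = [+0.0000 -0.0564 -0.0091 -0.3889 +0.1896 -0.5046]
  T[5,:] = [+0.0000 +0.1640 -0.1348 +0.1728 -0.2787 -0.6091]
moduli |λ_i(T)| = 1.1603, 0.7055, 0.2554, 0.0677, 0.0437, 0.0000.
ρ(T) = max|λ| = 1.1603; 1.1603 > 1, so it fails to converge.

no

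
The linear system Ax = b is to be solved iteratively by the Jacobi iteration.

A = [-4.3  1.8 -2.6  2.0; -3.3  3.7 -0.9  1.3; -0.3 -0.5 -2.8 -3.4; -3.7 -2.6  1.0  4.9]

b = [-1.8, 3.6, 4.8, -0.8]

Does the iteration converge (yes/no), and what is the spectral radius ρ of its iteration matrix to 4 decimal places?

A = D + L + U where D = diag(-4.3, 3.7, -2.8, 4.9).
T_J = -D⁻¹(L+U): T[2,0] = -(-0.3)/(-2.8) = -0.1071; T[2,2] = 0.
  T[0,:] = [+0.0000, +0.4186, -0.6047, +0.4651]
  T[1,:] = [+0.8919, +0.0000, +0.2432, -0.3514]
  T[2,:] = [-0.1071, -0.1786, +0.0000, -1.2143]
  T[3,:] = [+0.7551, +0.5306, -0.2041, +0.0000]
|eigenvalues of T|: 1.1912, 0.5335, 0.5107, 0.5107.
ρ = 1.1912; 1.1912 > 1: divergent.

no, ρ = 1.1912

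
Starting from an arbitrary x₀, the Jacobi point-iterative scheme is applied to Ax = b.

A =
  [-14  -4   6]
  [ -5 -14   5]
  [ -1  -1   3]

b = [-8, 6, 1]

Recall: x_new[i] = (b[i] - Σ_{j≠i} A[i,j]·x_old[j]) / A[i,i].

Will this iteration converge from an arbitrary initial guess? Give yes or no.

yes

Write A = D+L+U with D = diag(-14, -14, 3).
T_J = -D⁻¹(L+U): T[0,1] = -(-4)/(-14) = -0.2857; T[0,0] = 0.
  T[0,:] = [+0.0000 -0.2857 +0.4286]
  T[1,:] = [-0.3571 +0.0000 +0.3571]
  T[2,:] = [+0.3333 +0.3333 +0.0000]
eigenvalue magnitudes: 0.6971, 0.3493, 0.3493.
ρ(T) = max|λ| = 0.6971; 0.6971 < 1: convergent.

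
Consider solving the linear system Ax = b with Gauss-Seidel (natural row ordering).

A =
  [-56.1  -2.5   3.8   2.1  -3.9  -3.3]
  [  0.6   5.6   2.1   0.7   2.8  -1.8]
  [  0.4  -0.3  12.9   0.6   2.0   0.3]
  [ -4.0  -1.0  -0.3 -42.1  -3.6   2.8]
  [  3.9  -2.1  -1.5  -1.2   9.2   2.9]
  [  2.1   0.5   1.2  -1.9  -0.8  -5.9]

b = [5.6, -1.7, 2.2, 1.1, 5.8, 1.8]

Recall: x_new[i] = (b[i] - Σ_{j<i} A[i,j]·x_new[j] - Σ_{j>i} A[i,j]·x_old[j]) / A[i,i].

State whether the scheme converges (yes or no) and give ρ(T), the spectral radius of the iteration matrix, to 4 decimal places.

yes, ρ = 0.2454

Write A = D+L+U with D = diag(-56.1, 5.6, 12.9, -42.1, 9.2, -5.9).
Gauss-Seidel: T = -(D+L)⁻¹U, row 0 first, T[0,2] = -(3.8)/(-56.1) = +0.0677; later rows by forward substitution.
  T[0,:] = [+0.0000  -0.0446  +0.0677  +0.0374  -0.0695  -0.0588]
  T[1,:] = [+0.0000  +0.0048  -0.3823  -0.1290  -0.4926  +0.3277]
  T[2,:] = [+0.0000  +0.0015  -0.0110  -0.0507  -0.1643  -0.0138]
  T[3,:] = [+0.0000  +0.0041  +0.0027  -0.0001  -0.0660  +0.0644]
  T[4,:] = [+0.0000  +0.0208  -0.1174  -0.0536  -0.1184  -0.2093]
  T[5,:] = [+0.0000  -0.0193  +0.0045  -0.0006  -0.0626  +0.0117]
moduli |λ_i(T)| = 0.2454, 0.1055, 0.1040, 0.1040, 0.0266, 0.0000.
spectral radius ρ = 0.2454; 0.2454 < 1: convergent.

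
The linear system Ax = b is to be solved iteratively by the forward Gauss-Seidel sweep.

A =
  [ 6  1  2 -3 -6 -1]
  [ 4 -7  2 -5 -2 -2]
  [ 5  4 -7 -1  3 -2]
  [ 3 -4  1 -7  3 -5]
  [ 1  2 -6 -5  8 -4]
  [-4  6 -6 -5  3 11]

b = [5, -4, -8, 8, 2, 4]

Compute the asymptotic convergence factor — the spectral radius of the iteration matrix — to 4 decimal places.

Write A = D+L+U with D = diag(6, -7, -7, -7, 8, 11).
T_GS = -(D+L)⁻¹U: row 0 first, T[0,5] = -(-1)/(6) = +0.1667; later rows by forward substitution.
  T[0,:] = [+0.0000 -0.1667 -0.3333 +0.5000 +1.0000 +0.1667]
  T[1,:] = [+0.0000 -0.0952 +0.0952 -0.4286 +0.2857 -0.1905]
  T[2,:] = [+0.0000 -0.1735 -0.1837 -0.0306 +1.3061 -0.2755]
  T[3,:] = [+0.0000 -0.0418 -0.2235 +0.4548 +0.8805 -0.5734]
  T[4,:] = [+0.0000 -0.1116 -0.2596 +0.3059 +1.3335 -0.0382]
  T[5,:] = [+0.0000 -0.0918 -0.3041 +0.5222 +0.9568 -0.2360]
|λ(T)| sorted: 1.2336, 0.3513, 0.3513, 0.2478, 0.0140, 0.0000.
ρ(T) = max|λ| = 1.2336; 1.2336 > 1: divergent.

1.2336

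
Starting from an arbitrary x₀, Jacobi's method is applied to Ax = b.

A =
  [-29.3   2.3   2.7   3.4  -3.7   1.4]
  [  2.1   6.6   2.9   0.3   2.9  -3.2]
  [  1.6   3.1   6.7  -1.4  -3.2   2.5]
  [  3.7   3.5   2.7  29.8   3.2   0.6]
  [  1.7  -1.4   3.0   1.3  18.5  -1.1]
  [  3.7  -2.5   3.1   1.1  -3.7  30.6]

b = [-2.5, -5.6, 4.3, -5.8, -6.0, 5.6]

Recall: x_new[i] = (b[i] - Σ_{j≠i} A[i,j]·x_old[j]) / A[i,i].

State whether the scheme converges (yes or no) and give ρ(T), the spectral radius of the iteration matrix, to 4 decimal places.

yes, ρ = 0.4581

Split A = D + L + U, D = diag(-29.3, 6.6, 6.7, 29.8, 18.5, 30.6).
T_J = -D⁻¹(L+U): T[2,5] = -(2.5)/(6.7) = -0.3731; T[2,2] = 0.
  T[0,:] = [+0.0000 +0.0785 +0.0922 +0.1160 -0.1263 +0.0478]
  T[1,:] = [-0.3182 +0.0000 -0.4394 -0.0455 -0.4394 +0.4848]
  T[2,:] = [-0.2388 -0.4627 +0.0000 +0.2090 +0.4776 -0.3731]
  T[3,:] = [-0.1242 -0.1174 -0.0906 +0.0000 -0.1074 -0.0201]
  T[4,:] = [-0.0919 +0.0757 -0.1622 -0.0703 +0.0000 +0.0595]
  T[5,:] = [-0.1209 +0.0817 -0.1013 -0.0359 +0.1209 +0.0000]
|λ(T)| sorted: 0.4581, 0.2089, 0.2089, 0.2006, 0.1174, 0.1174.
ρ = 0.4581; 0.4581 < 1: convergent.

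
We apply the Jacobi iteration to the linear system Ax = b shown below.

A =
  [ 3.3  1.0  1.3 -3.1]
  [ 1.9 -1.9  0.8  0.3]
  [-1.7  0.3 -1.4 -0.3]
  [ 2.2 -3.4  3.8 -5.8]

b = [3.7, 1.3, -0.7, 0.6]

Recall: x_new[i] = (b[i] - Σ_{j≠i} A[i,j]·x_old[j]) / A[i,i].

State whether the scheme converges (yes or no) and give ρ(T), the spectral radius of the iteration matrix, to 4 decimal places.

no, ρ = 1.2441

Split A = D + L + U, D = diag(3.3, -1.9, -1.4, -5.8).
Jacobi: T = -D⁻¹(L+U), T[1,3] = -(0.3)/(-1.9) = +0.1579; T[1,1] = 0.
  T[0,:] = [+0.0000 -0.3030 -0.3939 +0.9394]
  T[1,:] = [+1.0000 +0.0000 +0.4211 +0.1579]
  T[2,:] = [-1.2143 +0.2143 +0.0000 -0.2143]
  T[3,:] = [+0.3793 -0.5862 +0.6552 +0.0000]
|roots of det(T-λI)|: 1.2441, 0.9166, 0.9166, 0.3606.
ρ = 1.2441; 1.2441 > 1, so it fails to converge.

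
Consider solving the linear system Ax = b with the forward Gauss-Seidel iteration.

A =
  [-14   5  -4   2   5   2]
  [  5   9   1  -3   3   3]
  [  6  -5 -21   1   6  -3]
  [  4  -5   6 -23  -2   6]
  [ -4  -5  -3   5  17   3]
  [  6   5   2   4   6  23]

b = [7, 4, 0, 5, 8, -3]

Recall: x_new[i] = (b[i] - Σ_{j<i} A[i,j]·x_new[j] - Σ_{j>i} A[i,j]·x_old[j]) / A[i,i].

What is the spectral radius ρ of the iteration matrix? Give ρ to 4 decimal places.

0.5200

Diagonal D = diag(-14, 9, -21, -23, 17, 23); L, U strict lower/upper.
GS T = -(D+L)⁻¹U: row 0 first, T[0,2] = -(-4)/(-14) = -0.2857; later rows by forward substitution.
  T[0,:] = [+0.0000, +0.3571, -0.2857, +0.1429, +0.3571, +0.1429]
  T[1,:] = [+0.0000, -0.1984, +0.0476, +0.2540, -0.5317, -0.4127]
  T[2,:] = [+0.0000, +0.1493, -0.0930, +0.0280, +0.5144, -0.0038]
  T[3,:] = [+0.0000, +0.1442, -0.0843, -0.0231, +0.2249, +0.3744]
  T[4,:] = [+0.0000, +0.0096, -0.0448, +0.1200, -0.0477, -0.3750]
  T[5,:] = [+0.0000, -0.0906, +0.0986, -0.1222, -0.0490, +0.0855]
|roots of det(T-λI)|: 0.5200, 0.3028, 0.3028, 0.0272, 0.0058, 0.0000.
spectral radius ρ = 0.5200; 0.5200 < 1: convergent.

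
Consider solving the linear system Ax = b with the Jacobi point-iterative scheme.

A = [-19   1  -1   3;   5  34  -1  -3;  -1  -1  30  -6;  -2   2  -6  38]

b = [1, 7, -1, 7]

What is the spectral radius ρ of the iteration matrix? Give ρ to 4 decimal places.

0.1978

Let D = diag(-19, 34, 30, 38); L, U the strict triangles.
Jacobi: T = -D⁻¹(L+U), T[3,1] = -(2)/(38) = -0.0526; T[3,3] = 0.
  T[0,:] = [+0.0000  +0.0526  -0.0526  +0.1579]
  T[1,:] = [-0.1471  +0.0000  +0.0294  +0.0882]
  T[2,:] = [+0.0333  +0.0333  +0.0000  +0.2000]
  T[3,:] = [+0.0526  -0.0526  +0.1579  +0.0000]
|λ(T)| sorted: 0.1978, 0.0929, 0.0622, 0.0428.
ρ(T) = max|λ| = 0.1978; 0.1978 < 1, so it converges for any x₀.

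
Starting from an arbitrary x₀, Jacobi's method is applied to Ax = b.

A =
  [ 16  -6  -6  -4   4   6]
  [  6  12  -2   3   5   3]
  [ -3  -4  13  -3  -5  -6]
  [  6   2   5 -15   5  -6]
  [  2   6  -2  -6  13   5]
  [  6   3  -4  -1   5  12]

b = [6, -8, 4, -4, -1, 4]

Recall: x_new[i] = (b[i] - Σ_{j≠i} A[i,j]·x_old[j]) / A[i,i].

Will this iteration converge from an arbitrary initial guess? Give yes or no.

no

Write A = D+L+U with D = diag(16, 12, 13, -15, 13, 12).
Jacobi: T = -D⁻¹(L+U), T[3,1] = -(2)/(-15) = +0.1333; T[3,3] = 0.
  T[0,:] = [+0.0000, +0.3750, +0.3750, +0.2500, -0.2500, -0.3750]
  T[1,:] = [-0.5000, +0.0000, +0.1667, -0.2500, -0.4167, -0.2500]
  T[2,:] = [+0.2308, +0.3077, +0.0000, +0.2308, +0.3846, +0.4615]
  T[3,:] = [+0.4000, +0.1333, +0.3333, +0.0000, +0.3333, -0.4000]
  T[4,:] = [-0.1538, -0.4615, +0.1538, +0.4615, +0.0000, -0.3846]
  T[5,:] = [-0.5000, -0.2500, +0.3333, +0.0833, -0.4167, +0.0000]
moduli |λ_i(T)| = 1.1710, 0.5390, 0.5390, 0.4393, 0.3681, 0.3681.
ρ = 1.1710; 1.1710 > 1: divergent.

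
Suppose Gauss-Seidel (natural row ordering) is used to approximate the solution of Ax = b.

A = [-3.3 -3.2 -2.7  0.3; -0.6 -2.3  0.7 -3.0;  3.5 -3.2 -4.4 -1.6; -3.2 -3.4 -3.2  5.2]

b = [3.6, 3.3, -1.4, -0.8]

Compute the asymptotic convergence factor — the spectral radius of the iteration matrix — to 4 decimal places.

Let D = diag(-3.3, -2.3, -4.4, 5.2); L, U the strict triangles.
GS T = -(D+L)⁻¹U: row 0 first, T[0,1] = -(-3.2)/(-3.3) = -0.9697; later rows by forward substitution.
  T[0,:] = [+0.0000 -0.9697 -0.8182 +0.0909]
  T[1,:] = [+0.0000 +0.2530 +0.5178 -1.3281]
  T[2,:] = [+0.0000 -0.9553 -1.0274 +0.6745]
  T[3,:] = [+0.0000 -1.0192 -0.7972 -0.3973]
|eigenvalues of T|: 1.3391, 0.3210, 0.1536, 0.0000.
ρ = 1.3391; 1.3391 > 1: divergent.

1.3391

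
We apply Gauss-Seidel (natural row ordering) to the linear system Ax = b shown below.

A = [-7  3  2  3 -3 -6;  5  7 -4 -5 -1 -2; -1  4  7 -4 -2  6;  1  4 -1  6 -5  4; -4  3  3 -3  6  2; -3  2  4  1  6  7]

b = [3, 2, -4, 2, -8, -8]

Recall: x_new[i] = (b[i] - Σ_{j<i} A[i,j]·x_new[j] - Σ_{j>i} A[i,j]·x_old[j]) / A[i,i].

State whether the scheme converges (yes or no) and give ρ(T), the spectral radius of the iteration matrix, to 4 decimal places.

no, ρ = 1.3545

Split A = D + L + U, D = diag(-7, 7, 7, 6, 6, 7).
Gauss-Seidel: T = -(D+L)⁻¹U, row 0 first, T[0,2] = -(2)/(-7) = +0.2857; later rows by forward substitution.
  T[0,:] = [+0.0000 +0.4286 +0.2857 +0.4286 -0.4286 -0.8571]
  T[1,:] = [+0.0000 -0.3061 +0.3673 +0.4082 +0.4490 +0.8980]
  T[2,:] = [+0.0000 +0.2362 -0.1691 +0.3994 -0.0321 -1.4927]
  T[3,:] = [+0.0000 +0.1720 -0.3207 -0.2770 +0.6001 -1.3712]
  T[4,:] = [+0.0000 +0.4067 -0.0690 -0.2566 -0.1941 -1.2930]
  T[5,:] = [+0.0000 -0.2370 +0.2191 +0.0983 -0.2130 +1.5333]
moduli |λ_i(T)| = 1.3545, 0.5597, 0.4257, 0.4257, 0.1213, 0.0000.
spectral radius ρ = 1.3545; 1.3545 > 1, so it fails to converge.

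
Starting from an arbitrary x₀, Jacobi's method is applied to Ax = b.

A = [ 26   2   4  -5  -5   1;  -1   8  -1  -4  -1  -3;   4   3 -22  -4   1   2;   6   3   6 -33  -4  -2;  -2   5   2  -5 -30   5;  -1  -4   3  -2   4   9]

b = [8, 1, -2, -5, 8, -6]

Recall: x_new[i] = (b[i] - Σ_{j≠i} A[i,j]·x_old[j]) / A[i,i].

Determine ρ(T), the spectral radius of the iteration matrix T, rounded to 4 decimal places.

Let D = diag(26, 8, -22, -33, -30, 9); L, U the strict triangles.
T_J = -D⁻¹(L+U): T[2,0] = -(4)/(-22) = +0.1818; T[2,2] = 0.
  T[0,:] = [+0.0000  -0.0769  -0.1538  +0.1923  +0.1923  -0.0385]
  T[1,:] = [+0.1250  +0.0000  +0.1250  +0.5000  +0.1250  +0.3750]
  T[2,:] = [+0.1818  +0.1364  +0.0000  -0.1818  +0.0455  +0.0909]
  T[3,:] = [+0.1818  +0.0909  +0.1818  +0.0000  -0.1212  -0.0606]
  T[4,:] = [-0.0667  +0.1667  +0.0667  -0.1667  +0.0000  +0.1667]
  T[5,:] = [+0.1111  +0.4444  -0.3333  +0.2222  -0.4444  +0.0000]
|eigenvalues of T|: 0.5150, 0.3503, 0.3410, 0.3410, 0.2328, 0.2328.
spectral radius ρ = 0.5150; 0.5150 < 1 ⇒ converges.

0.5150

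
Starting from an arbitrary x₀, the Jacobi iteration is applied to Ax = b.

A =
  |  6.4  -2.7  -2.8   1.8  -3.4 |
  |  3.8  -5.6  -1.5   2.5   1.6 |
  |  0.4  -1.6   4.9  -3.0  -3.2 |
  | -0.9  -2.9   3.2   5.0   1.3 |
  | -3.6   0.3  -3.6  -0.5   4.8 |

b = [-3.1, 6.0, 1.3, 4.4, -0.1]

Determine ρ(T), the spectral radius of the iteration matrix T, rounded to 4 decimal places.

1.1434

Diagonal D = diag(6.4, -5.6, 4.9, 5, 4.8); L, U strict lower/upper.
T_J = -D⁻¹(L+U): T[4,0] = -(-3.6)/(4.8) = +0.7500; T[4,4] = 0.
  T[0,:] = [+0.0000  +0.4219  +0.4375  -0.2812  +0.5312]
  T[1,:] = [+0.6786  +0.0000  -0.2679  +0.4464  +0.2857]
  T[2,:] = [-0.0816  +0.3265  +0.0000  +0.6122  +0.6531]
  T[3,:] = [+0.1800  +0.5800  -0.6400  +0.0000  -0.2600]
  T[4,:] = [+0.7500  -0.0625  +0.7500  +0.1042  +0.0000]
|roots of det(T-λI)|: 1.1434, 0.7806, 0.7806, 0.6540, 0.6540.
spectral radius ρ = 1.1434; 1.1434 > 1, so it fails to converge.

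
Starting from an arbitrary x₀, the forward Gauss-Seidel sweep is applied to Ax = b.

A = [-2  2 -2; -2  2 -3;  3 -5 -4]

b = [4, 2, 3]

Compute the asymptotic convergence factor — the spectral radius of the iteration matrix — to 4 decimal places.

1.2646

A = D + L + U where D = diag(-2, 2, -4).
T_GS = -(D+L)⁻¹U: row 0 first, T[0,1] = -(2)/(-2) = +1.0000; later rows by forward substitution.
  T[0,:] = [+0.0000 +1.0000 -1.0000]
  T[1,:] = [+0.0000 +1.0000 +0.5000]
  T[2,:] = [+0.0000 -0.5000 -1.3750]
|roots of det(T-λI)|: 1.2646, 0.8896, 0.0000.
ρ = 1.2646; 1.2646 > 1, so it fails to converge.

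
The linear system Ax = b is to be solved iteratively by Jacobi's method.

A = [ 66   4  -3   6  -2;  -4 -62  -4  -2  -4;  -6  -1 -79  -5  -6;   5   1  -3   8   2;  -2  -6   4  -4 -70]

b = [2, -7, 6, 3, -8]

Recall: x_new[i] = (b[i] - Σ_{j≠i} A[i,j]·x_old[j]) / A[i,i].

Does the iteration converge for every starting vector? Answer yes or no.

Let D = diag(66, -62, -79, 8, -70); L, U the strict triangles.
Jacobi: T = -D⁻¹(L+U), T[3,2] = -(-3)/(8) = +0.3750; T[3,3] = 0.
  T[0,:] = [+0.0000  -0.0606  +0.0455  -0.0909  +0.0303]
  T[1,:] = [-0.0645  +0.0000  -0.0645  -0.0323  -0.0645]
  T[2,:] = [-0.0759  -0.0127  +0.0000  -0.0633  -0.0759]
  T[3,:] = [-0.6250  -0.1250  +0.3750  +0.0000  -0.2500]
  T[4,:] = [-0.0286  -0.0857  +0.0571  -0.0571  +0.0000]
|λ(T)| sorted: 0.2632, 0.2022, 0.0605, 0.0605, 0.0562.
ρ = 0.2632; 0.2632 < 1, so it converges for any x₀.

yes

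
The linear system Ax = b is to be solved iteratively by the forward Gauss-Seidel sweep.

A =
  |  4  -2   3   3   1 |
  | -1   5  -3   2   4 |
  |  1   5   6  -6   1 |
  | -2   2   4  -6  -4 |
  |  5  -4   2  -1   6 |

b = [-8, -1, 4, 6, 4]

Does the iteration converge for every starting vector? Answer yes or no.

Let D = diag(4, 5, 6, -6, 6); L, U the strict triangles.
Gauss-Seidel: T = -(D+L)⁻¹U, row 0 first, T[0,4] = -(1)/(4) = -0.2500; later rows by forward substitution.
  T[0,:] = [+0.0000, +0.5000, -0.7500, -0.7500, -0.2500]
  T[1,:] = [+0.0000, +0.1000, +0.4500, -0.5500, -0.8500]
  T[2,:] = [+0.0000, -0.1667, -0.2500, +1.5833, +0.5833]
  T[3,:] = [+0.0000, -0.2444, +0.2333, +1.1222, -0.4778]
  T[4,:] = [+0.0000, -0.3352, +1.0472, -0.0824, -0.6324]
eigenvalue magnitudes: 1.6233, 1.1728, 0.6571, 0.1332, 0.0000.
ρ = 1.6233; 1.6233 > 1: divergent.

no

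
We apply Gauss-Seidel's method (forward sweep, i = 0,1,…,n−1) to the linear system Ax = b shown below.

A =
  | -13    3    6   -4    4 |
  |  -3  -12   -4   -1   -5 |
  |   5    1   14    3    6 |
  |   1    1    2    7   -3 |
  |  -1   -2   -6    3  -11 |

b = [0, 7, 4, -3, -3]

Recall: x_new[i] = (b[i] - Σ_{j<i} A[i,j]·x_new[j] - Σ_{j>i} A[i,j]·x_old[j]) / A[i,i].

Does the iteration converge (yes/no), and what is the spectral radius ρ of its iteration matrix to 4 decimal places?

Write A = D+L+U with D = diag(-13, -12, 14, 7, -11).
Gauss-Seidel: T = -(D+L)⁻¹U, row 0 first, T[0,3] = -(-4)/(-13) = -0.3077; later rows by forward substitution.
  T[0,:] = [+0.0000, +0.2308, +0.4615, -0.3077, +0.3077]
  T[1,:] = [+0.0000, -0.0577, -0.4487, -0.0064, -0.4936]
  T[2,:] = [+0.0000, -0.0783, -0.1328, -0.1039, -0.5032]
  T[3,:] = [+0.0000, -0.0024, +0.0361, +0.0746, +0.5989]
  T[4,:] = [+0.0000, +0.0316, +0.1219, +0.1062, +0.4996]
eigenvalue magnitudes: 0.5139, 0.1782, 0.1111, 0.0631, 0.0000.
ρ(T) = max|λ| = 0.5139; 0.5139 < 1, so it converges for any x₀.

yes, ρ = 0.5139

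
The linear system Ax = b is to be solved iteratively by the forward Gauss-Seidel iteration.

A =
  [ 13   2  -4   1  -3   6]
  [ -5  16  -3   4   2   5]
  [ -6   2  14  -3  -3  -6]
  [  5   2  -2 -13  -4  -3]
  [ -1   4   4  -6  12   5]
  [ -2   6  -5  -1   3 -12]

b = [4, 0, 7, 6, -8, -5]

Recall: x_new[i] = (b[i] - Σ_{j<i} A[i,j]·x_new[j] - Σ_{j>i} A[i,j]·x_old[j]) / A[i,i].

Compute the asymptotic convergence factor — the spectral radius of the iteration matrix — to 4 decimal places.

Write A = D+L+U with D = diag(13, 16, 14, -13, 12, -12).
GS T = -(D+L)⁻¹U: row 0 first, T[0,4] = -(-3)/(13) = +0.2308; later rows by forward substitution.
  T[0,:] = [+0.0000, -0.1538, +0.3077, -0.0769, +0.2308, -0.4615]
  T[1,:] = [+0.0000, -0.0481, +0.2837, -0.2740, -0.0529, -0.4567]
  T[2,:] = [+0.0000, -0.0591, +0.0913, +0.2205, +0.3207, +0.2960]
  T[3,:] = [+0.0000, -0.0575, +0.1479, -0.1057, -0.2764, -0.5241]
  T[4,:] = [+0.0000, -0.0058, -0.0254, -0.0414, -0.2083, -0.6636]
  T[5,:] = [+0.0000, +0.0295, +0.0338, -0.2176, -0.2276, -0.3970]
|roots of det(T-λI)|: 0.8961, 0.1409, 0.1288, 0.1288, 0.0631, 0.0000.
spectral radius ρ = 0.8961; 0.8961 < 1, so it converges for any x₀.

0.8961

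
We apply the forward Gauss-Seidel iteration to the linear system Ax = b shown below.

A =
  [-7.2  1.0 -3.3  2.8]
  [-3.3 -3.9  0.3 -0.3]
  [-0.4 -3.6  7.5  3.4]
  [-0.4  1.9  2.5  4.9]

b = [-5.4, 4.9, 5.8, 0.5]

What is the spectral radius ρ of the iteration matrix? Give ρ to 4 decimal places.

0.7565

Write A = D+L+U with D = diag(-7.2, -3.9, 7.5, 4.9).
T_GS = -(D+L)⁻¹U: row 0 first, T[0,2] = -(-3.3)/(-7.2) = -0.4583; later rows by forward substitution.
  T[0,:] = [+0.0000 +0.1389 -0.4583 +0.3889]
  T[1,:] = [+0.0000 -0.1175 +0.4647 -0.4060]
  T[2,:] = [+0.0000 -0.0490 +0.1986 -0.6275]
  T[3,:] = [+0.0000 +0.0819 -0.3190 +0.5093]
|eigenvalues of T|: 0.7565, 0.1692, 0.0031, 0.0000.
ρ(T) = max|λ| = 0.7565; 0.7565 < 1 ⇒ converges.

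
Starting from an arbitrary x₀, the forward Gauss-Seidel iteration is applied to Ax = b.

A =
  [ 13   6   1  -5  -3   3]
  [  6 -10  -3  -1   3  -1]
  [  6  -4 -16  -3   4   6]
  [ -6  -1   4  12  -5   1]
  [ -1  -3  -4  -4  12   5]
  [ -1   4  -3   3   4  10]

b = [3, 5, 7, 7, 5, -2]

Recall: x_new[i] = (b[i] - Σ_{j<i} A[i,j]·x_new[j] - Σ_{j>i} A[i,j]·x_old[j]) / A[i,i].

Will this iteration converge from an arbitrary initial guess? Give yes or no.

yes

Diagonal D = diag(13, -10, -16, 12, 12, 10); L, U strict lower/upper.
T_GS = -(D+L)⁻¹U: row 0 first, T[0,3] = -(-5)/(13) = +0.3846; later rows by forward substitution.
  T[0,:] = [+0.0000 -0.4615 -0.0769 +0.3846 +0.2308 -0.2308]
  T[1,:] = [+0.0000 -0.2769 -0.3462 +0.1308 +0.4385 -0.2385]
  T[2,:] = [+0.0000 -0.1038 +0.0577 -0.0760 +0.2269 +0.3481]
  T[3,:] = [+0.0000 -0.2192 -0.0865 +0.2285 +0.4929 -0.3346]
  T[4,:] = [+0.0000 -0.2154 -0.1026 +0.1156 +0.3688 -0.4910]
  T[5,:] = [+0.0000 +0.1854 +0.2151 -0.1514 -0.3796 +0.4735]
|λ(T)| sorted: 0.8979, 0.2816, 0.1584, 0.1584, 0.0710, 0.0000.
ρ = 0.8979; 0.8979 < 1 ⇒ converges.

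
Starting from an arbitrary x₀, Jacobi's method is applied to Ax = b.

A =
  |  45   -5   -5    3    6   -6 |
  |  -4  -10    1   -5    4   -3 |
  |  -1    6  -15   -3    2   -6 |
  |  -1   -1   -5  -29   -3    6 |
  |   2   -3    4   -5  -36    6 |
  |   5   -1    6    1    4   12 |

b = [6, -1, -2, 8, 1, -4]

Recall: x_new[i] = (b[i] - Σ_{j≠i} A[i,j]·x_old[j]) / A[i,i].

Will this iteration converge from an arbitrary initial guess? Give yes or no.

A = D + L + U where D = diag(45, -10, -15, -29, -36, 12).
Jacobi T = -D⁻¹(L+U): T[0,1] = -(-5)/(45) = +0.1111; T[0,0] = 0.
  T[0,:] = [+0.0000  +0.1111  +0.1111  -0.0667  -0.1333  +0.1333]
  T[1,:] = [-0.4000  +0.0000  +0.1000  -0.5000  +0.4000  -0.3000]
  T[2,:] = [-0.0667  +0.4000  +0.0000  -0.2000  +0.1333  -0.4000]
  T[3,:] = [-0.0345  -0.0345  -0.1724  +0.0000  -0.1034  +0.2069]
  T[4,:] = [+0.0556  -0.0833  +0.1111  -0.1389  +0.0000  +0.1667]
  T[5,:] = [-0.4167  +0.0833  -0.5000  -0.0833  -0.3333  +0.0000]
moduli |λ_i(T)| = 0.6773, 0.4631, 0.4631, 0.2387, 0.1444, 0.1444.
spectral radius ρ = 0.6773; 0.6773 < 1: convergent.

yes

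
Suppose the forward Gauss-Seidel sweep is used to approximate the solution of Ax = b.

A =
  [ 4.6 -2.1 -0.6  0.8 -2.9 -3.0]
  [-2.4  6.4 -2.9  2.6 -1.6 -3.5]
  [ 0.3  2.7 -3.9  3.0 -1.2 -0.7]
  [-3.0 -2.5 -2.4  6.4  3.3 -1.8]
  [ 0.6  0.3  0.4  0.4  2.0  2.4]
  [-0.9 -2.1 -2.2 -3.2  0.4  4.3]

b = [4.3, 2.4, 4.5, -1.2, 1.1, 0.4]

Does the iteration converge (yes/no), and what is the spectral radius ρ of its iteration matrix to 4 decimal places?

no, ρ = 1.6401

Split A = D + L + U, D = diag(4.6, 6.4, -3.9, 6.4, 2, 4.3).
GS T = -(D+L)⁻¹U: row 0 first, T[0,1] = -(-2.1)/(4.6) = +0.4565; later rows by forward substitution.
  T[0,:] = [+0.0000 +0.4565 +0.1304 -0.1739 +0.6304 +0.6522]
  T[1,:] = [+0.0000 +0.1712 +0.5020 -0.4715 +0.4864 +0.7914]
  T[2,:] = [+0.0000 +0.1536 +0.3576 +0.4295 +0.0776 +0.4186]
  T[3,:] = [+0.0000 +0.3385 +0.3913 -0.1046 -0.0010 +1.0531]
  T[4,:] = [+0.0000 -0.2611 -0.2642 +0.0579 -0.2774 -1.8087]
  T[5,:] = [+0.0000 +0.5339 +0.7713 -0.1302 +0.4342 +1.6891]
|λ(T)| sorted: 1.6401, 0.4990, 0.4990, 0.2246, 0.2246, 0.0000.
spectral radius ρ = 1.6401; 1.6401 > 1 ⇒ diverges.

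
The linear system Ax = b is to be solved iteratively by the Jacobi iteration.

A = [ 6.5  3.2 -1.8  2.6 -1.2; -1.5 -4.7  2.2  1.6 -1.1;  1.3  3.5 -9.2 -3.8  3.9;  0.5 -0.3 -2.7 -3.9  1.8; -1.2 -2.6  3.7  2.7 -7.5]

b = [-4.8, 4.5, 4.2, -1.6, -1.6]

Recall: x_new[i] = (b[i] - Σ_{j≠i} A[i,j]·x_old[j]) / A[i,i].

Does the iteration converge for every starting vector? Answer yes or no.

no

Let D = diag(6.5, -4.7, -9.2, -3.9, -7.5); L, U the strict triangles.
Jacobi T = -D⁻¹(L+U): T[1,3] = -(1.6)/(-4.7) = +0.3404; T[1,1] = 0.
  T[0,:] = [+0.0000  -0.4923  +0.2769  -0.4000  +0.1846]
  T[1,:] = [-0.3191  +0.0000  +0.4681  +0.3404  -0.2340]
  T[2,:] = [+0.1413  +0.3804  +0.0000  -0.4130  +0.4239]
  T[3,:] = [+0.1282  -0.0769  -0.6923  +0.0000  +0.4615]
  T[4,:] = [-0.1600  -0.3467  +0.4933  +0.3600  +0.0000]
moduli |λ_i(T)| = 1.1737, 0.5231, 0.5231, 0.4284, 0.2306.
ρ(T) = max|λ| = 1.1737; 1.1737 > 1: divergent.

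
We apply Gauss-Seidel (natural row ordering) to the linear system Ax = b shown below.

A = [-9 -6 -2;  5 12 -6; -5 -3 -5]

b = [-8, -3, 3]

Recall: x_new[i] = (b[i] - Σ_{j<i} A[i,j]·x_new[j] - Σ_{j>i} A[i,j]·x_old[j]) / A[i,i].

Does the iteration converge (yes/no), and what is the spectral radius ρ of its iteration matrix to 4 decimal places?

Let D = diag(-9, 12, -5); L, U the strict triangles.
Gauss-Seidel: T = -(D+L)⁻¹U, row 0 first, T[0,2] = -(-2)/(-9) = -0.2222; later rows by forward substitution.
  T[0,:] = [+0.0000 -0.6667 -0.2222]
  T[1,:] = [+0.0000 +0.2778 +0.5926]
  T[2,:] = [+0.0000 +0.5000 -0.1333]
|roots of det(T-λI)|: 0.6541, 0.5096, 0.0000.
ρ(T) = max|λ| = 0.6541; 0.6541 < 1, so it converges for any x₀.

yes, ρ = 0.6541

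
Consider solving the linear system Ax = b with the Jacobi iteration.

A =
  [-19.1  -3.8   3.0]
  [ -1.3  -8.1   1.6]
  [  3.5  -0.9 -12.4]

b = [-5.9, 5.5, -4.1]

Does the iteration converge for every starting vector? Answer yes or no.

yes

Split A = D + L + U, D = diag(-19.1, -8.1, -12.4).
Jacobi T = -D⁻¹(L+U): T[0,1] = -(-3.8)/(-19.1) = -0.1990; T[0,0] = 0.
  T[0,:] = [+0.0000 -0.1990 +0.1571]
  T[1,:] = [-0.1605 +0.0000 +0.1975]
  T[2,:] = [+0.2823 -0.0726 +0.0000]
eigenvalue magnitudes: 0.3040, 0.1746, 0.1746.
ρ = 0.3040; 0.3040 < 1 ⇒ converges.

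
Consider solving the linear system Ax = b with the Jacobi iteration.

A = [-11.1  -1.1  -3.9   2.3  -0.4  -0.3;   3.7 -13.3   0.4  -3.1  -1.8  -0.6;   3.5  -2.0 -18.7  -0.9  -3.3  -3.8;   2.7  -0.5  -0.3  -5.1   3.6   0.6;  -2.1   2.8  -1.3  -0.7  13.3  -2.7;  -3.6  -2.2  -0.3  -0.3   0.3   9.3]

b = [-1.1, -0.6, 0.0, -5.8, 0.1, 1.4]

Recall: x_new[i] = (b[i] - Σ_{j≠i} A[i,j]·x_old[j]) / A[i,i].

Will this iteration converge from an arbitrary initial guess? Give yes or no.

Let D = diag(-11.1, -13.3, -18.7, -5.1, 13.3, 9.3); L, U the strict triangles.
Jacobi: T = -D⁻¹(L+U), T[2,4] = -(-3.3)/(-18.7) = -0.1765; T[2,2] = 0.
  T[0,:] = [+0.0000 -0.0991 -0.3514 +0.2072 -0.0360 -0.0270]
  T[1,:] = [+0.2782 +0.0000 +0.0301 -0.2331 -0.1353 -0.0451]
  T[2,:] = [+0.1872 -0.1070 +0.0000 -0.0481 -0.1765 -0.2032]
  T[3,:] = [+0.5294 -0.0980 -0.0588 +0.0000 +0.7059 +0.1176]
  T[4,:] = [+0.1579 -0.2105 +0.0977 +0.0526 +0.0000 +0.2030]
  T[5,:] = [+0.3871 +0.2366 +0.0323 +0.0323 -0.0323 +0.0000]
moduli |λ_i(T)| = 0.5638, 0.4129, 0.4129, 0.3814, 0.3814, 0.2141.
ρ = 0.5638; 0.5638 < 1: convergent.

yes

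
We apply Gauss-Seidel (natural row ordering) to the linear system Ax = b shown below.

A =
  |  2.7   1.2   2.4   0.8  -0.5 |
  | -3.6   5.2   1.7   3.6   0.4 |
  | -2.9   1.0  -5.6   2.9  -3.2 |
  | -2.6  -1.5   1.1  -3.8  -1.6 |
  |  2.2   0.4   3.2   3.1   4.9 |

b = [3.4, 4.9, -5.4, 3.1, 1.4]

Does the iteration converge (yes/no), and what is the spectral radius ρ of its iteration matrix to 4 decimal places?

Write A = D+L+U with D = diag(2.7, 5.2, -5.6, -3.8, 4.9).
T_GS = -(D+L)⁻¹U: row 0 first, T[0,1] = -(1.2)/(2.7) = -0.4444; later rows by forward substitution.
  T[0,:] = [+0.0000 -0.4444 -0.8889 -0.2963 +0.1852]
  T[1,:] = [+0.0000 -0.3077 -0.9423 -0.8974 +0.0513]
  T[2,:] = [+0.0000 +0.1752 +0.2920 +0.5110 -0.6582]
  T[3,:] = [+0.0000 +0.4763 +1.0647 +0.7049 -0.7585]
  T[4,:] = [+0.0000 -0.1911 -0.3883 -0.5734 +0.8224]
eigenvalue magnitudes: 1.6543, 0.2602, 0.2602, 0.1270, 0.0000.
ρ(T) = max|λ| = 1.6543; 1.6543 > 1: divergent.

no, ρ = 1.6543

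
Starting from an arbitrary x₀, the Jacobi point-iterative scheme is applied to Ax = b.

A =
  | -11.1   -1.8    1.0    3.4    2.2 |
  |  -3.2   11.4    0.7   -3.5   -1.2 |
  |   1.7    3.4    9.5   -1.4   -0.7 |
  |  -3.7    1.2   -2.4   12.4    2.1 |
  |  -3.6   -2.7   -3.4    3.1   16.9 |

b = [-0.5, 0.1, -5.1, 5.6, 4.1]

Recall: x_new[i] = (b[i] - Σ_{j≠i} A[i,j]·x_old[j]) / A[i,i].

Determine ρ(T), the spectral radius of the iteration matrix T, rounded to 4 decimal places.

0.5770

Diagonal D = diag(-11.1, 11.4, 9.5, 12.4, 16.9); L, U strict lower/upper.
Jacobi: T = -D⁻¹(L+U), T[4,2] = -(-3.4)/(16.9) = +0.2012; T[4,4] = 0.
  T[0,:] = [+0.0000  -0.1622  +0.0901  +0.3063  +0.1982]
  T[1,:] = [+0.2807  +0.0000  -0.0614  +0.3070  +0.1053]
  T[2,:] = [-0.1789  -0.3579  +0.0000  +0.1474  +0.0737]
  T[3,:] = [+0.2984  -0.0968  +0.1935  +0.0000  -0.1694]
  T[4,:] = [+0.2130  +0.1598  +0.2012  -0.1834  +0.0000]
|roots of det(T-λI)|: 0.5770, 0.4213, 0.4213, 0.1366, 0.1096.
ρ(T) = max|λ| = 0.5770; 0.5770 < 1: convergent.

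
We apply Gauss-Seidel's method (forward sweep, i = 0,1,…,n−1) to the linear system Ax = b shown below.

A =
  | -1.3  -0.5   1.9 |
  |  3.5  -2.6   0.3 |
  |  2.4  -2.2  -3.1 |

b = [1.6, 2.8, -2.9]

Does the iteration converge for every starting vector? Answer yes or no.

yes

Let D = diag(-1.3, -2.6, -3.1); L, U the strict triangles.
GS T = -(D+L)⁻¹U: row 0 first, T[0,1] = -(-0.5)/(-1.3) = -0.3846; later rows by forward substitution.
  T[0,:] = [+0.0000  -0.3846  +1.4615]
  T[1,:] = [+0.0000  -0.5178  +2.0828]
  T[2,:] = [+0.0000  +0.0697  -0.3466]
|eigenvalues of T|: 0.8226, 0.0418, 0.0000.
spectral radius ρ = 0.8226; 0.8226 < 1 ⇒ converges.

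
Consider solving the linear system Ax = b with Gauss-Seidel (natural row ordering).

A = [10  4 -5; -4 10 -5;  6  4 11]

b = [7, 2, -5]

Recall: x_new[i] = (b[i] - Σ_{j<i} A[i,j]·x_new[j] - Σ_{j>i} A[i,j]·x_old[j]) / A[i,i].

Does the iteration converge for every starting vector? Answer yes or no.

Write A = D+L+U with D = diag(10, 10, 11).
T_GS = -(D+L)⁻¹U: row 0 first, T[0,1] = -(4)/(10) = -0.4000; later rows by forward substitution.
  T[0,:] = [+0.0000, -0.4000, +0.5000]
  T[1,:] = [+0.0000, -0.1600, +0.7000]
  T[2,:] = [+0.0000, +0.2764, -0.5273]
|roots of det(T-λI)|: 0.8203, 0.1330, 0.0000.
ρ = 0.8203; 0.8203 < 1: convergent.

yes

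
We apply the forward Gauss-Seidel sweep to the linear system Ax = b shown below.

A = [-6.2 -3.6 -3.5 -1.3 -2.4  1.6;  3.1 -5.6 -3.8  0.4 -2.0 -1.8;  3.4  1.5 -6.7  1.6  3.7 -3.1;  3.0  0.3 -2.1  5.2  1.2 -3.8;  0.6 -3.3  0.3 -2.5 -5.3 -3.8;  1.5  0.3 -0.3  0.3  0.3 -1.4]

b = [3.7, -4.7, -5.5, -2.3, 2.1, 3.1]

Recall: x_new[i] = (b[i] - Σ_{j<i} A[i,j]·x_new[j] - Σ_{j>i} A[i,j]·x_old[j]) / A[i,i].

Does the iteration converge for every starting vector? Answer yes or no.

Write A = D+L+U with D = diag(-6.2, -5.6, -6.7, 5.2, -5.3, -1.4).
T_GS = -(D+L)⁻¹U: row 0 first, T[0,4] = -(-2.4)/(-6.2) = -0.3871; later rows by forward substitution.
  T[0,:] = [+0.0000 -0.5806 -0.5645 -0.2097 -0.3871 +0.2581]
  T[1,:] = [+0.0000 -0.3214 -0.9911 -0.0446 -0.5714 -0.1786]
  T[2,:] = [+0.0000 -0.3666 -0.5084 +0.1224 +0.2279 -0.3717]
  T[3,:] = [+0.0000 +0.2055 +0.1776 +0.1730 +0.1175 +0.4421]
  T[4,:] = [+0.0000 +0.0167 +0.4406 -0.0706 +0.2694 -0.8061]
  T[5,:] = [+0.0000 -0.5648 -0.5758 -0.2385 -0.5031 +0.2399]
|λ(T)| sorted: 1.2799, 0.8369, 0.4808, 0.2951, 0.1098, 0.0000.
ρ(T) = max|λ| = 1.2799; 1.2799 > 1 ⇒ diverges.

no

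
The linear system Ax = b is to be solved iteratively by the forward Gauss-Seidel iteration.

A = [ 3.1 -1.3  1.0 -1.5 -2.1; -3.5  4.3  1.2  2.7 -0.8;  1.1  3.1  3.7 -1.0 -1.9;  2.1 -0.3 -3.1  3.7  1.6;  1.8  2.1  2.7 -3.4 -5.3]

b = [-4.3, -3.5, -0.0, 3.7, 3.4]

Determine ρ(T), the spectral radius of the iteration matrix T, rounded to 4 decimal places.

Diagonal D = diag(3.1, 4.3, 3.7, 3.7, -5.3); L, U strict lower/upper.
Gauss-Seidel: T = -(D+L)⁻¹U, row 0 first, T[0,2] = -(1)/(3.1) = -0.3226; later rows by forward substitution.
  T[0,:] = [+0.0000 +0.4194 -0.3226 +0.4839 +0.6774]
  T[1,:] = [+0.0000 +0.3413 -0.5416 -0.2341 +0.7374]
  T[2,:] = [+0.0000 -0.4107 +0.5497 +0.3225 -0.3057]
  T[3,:] = [+0.0000 -0.5544 +0.5997 -0.0234 -1.0133]
  T[4,:] = [+0.0000 +0.4241 -0.4289 +0.2509 +1.0165]
eigenvalue magnitudes: 1.6791, 0.2802, 0.1437, 0.0687, 0.0000.
ρ(T) = max|λ| = 1.6791; 1.6791 > 1, so it fails to converge.

1.6791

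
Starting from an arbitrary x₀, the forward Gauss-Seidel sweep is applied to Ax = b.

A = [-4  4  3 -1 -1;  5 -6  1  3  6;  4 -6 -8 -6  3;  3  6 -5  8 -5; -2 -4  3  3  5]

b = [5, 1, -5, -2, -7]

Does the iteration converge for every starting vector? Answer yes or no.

Let D = diag(-4, -6, -8, 8, 5); L, U the strict triangles.
Gauss-Seidel: T = -(D+L)⁻¹U, row 0 first, T[0,4] = -(-1)/(-4) = -0.2500; later rows by forward substitution.
  T[0,:] = [+0.0000  +1.0000  +0.7500  -0.2500  -0.2500]
  T[1,:] = [+0.0000  +0.8333  +0.7917  +0.2917  +0.7917]
  T[2,:] = [+0.0000  -0.1250  -0.2187  -1.0938  -0.3438]
  T[3,:] = [+0.0000  -1.0781  -1.0117  -0.8086  -0.0898]
  T[4,:] = [+0.0000  +1.7885  +1.6716  +1.2747  +0.7935]
|λ(T)| sorted: 1.6882, 1.3799, 0.3316, 0.0405, 0.0000.
spectral radius ρ = 1.6882; 1.6882 > 1 ⇒ diverges.

no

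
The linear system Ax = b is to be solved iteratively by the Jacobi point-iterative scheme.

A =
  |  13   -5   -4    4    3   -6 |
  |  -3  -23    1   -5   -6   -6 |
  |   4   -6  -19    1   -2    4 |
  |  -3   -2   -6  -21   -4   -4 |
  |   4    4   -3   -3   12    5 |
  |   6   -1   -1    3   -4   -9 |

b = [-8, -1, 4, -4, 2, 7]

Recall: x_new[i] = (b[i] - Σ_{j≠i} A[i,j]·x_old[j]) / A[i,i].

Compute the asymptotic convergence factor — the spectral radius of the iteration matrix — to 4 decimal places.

0.8689

Diagonal D = diag(13, -23, -19, -21, 12, -9); L, U strict lower/upper.
Jacobi: T = -D⁻¹(L+U), T[0,2] = -(-4)/(13) = +0.3077; T[0,0] = 0.
  T[0,:] = [+0.0000, +0.3846, +0.3077, -0.3077, -0.2308, +0.4615]
  T[1,:] = [-0.1304, +0.0000, +0.0435, -0.2174, -0.2609, -0.2609]
  T[2,:] = [+0.2105, -0.3158, +0.0000, +0.0526, -0.1053, +0.2105]
  T[3,:] = [-0.1429, -0.0952, -0.2857, +0.0000, -0.1905, -0.1905]
  T[4,:] = [-0.3333, -0.3333, +0.2500, +0.2500, +0.0000, -0.4167]
  T[5,:] = [+0.6667, -0.1111, -0.1111, +0.3333, -0.4444, +0.0000]
moduli |λ_i(T)| = 0.8689, 0.6283, 0.4039, 0.4039, 0.3704, 0.3704.
ρ = 0.8689; 0.8689 < 1: convergent.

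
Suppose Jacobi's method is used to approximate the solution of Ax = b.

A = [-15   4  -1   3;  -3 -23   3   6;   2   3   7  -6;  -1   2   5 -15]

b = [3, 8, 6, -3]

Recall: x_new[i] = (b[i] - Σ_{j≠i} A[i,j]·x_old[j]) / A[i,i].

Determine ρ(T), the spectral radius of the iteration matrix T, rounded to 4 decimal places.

0.5879

A = D + L + U where D = diag(-15, -23, 7, -15).
Jacobi: T = -D⁻¹(L+U), T[2,3] = -(-6)/(7) = +0.8571; T[2,2] = 0.
  T[0,:] = [+0.0000  +0.2667  -0.0667  +0.2000]
  T[1,:] = [-0.1304  +0.0000  +0.1304  +0.2609]
  T[2,:] = [-0.2857  -0.4286  +0.0000  +0.8571]
  T[3,:] = [-0.0667  +0.1333  +0.3333  +0.0000]
|λ(T)| sorted: 0.5879, 0.2681, 0.2681, 0.0745.
ρ(T) = max|λ| = 0.5879; 0.5879 < 1 ⇒ converges.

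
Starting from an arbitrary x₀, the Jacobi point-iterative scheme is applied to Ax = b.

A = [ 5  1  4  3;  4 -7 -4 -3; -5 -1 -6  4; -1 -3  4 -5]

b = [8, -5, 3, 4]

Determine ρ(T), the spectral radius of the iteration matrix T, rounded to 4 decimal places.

A = D + L + U where D = diag(5, -7, -6, -5).
Jacobi: T = -D⁻¹(L+U), T[0,1] = -(1)/(5) = -0.2000; T[0,0] = 0.
  T[0,:] = [+0.0000  -0.2000  -0.8000  -0.6000]
  T[1,:] = [+0.5714  +0.0000  -0.5714  -0.4286]
  T[2,:] = [-0.8333  -0.1667  +0.0000  +0.6667]
  T[3,:] = [-0.2000  -0.6000  +0.8000  +0.0000]
eigenvalue magnitudes: 1.5129, 0.8541, 0.4099, 0.4099.
ρ = 1.5129; 1.5129 > 1 ⇒ diverges.

1.5129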